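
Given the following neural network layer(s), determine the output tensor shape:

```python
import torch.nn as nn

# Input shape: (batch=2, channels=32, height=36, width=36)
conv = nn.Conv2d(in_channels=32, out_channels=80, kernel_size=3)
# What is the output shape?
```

Input: (2, 32, 36, 36) -> Output: (2, 80, 34, 34)

Answer: (2, 80, 34, 34)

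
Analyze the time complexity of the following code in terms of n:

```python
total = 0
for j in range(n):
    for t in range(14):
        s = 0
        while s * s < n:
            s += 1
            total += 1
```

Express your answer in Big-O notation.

Each loop level contributes: n × 1 × √n. Multiplying the contributions gives O(n√n).

Answer: O(n√n)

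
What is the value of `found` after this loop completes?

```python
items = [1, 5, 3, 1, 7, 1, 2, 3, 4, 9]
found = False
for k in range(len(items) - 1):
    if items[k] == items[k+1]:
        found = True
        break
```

Check consecutive duplicates in [1, 5, 3, 1, 7, 1, 2, 3, 4, 9]
`found` takes the values: False

Answer: False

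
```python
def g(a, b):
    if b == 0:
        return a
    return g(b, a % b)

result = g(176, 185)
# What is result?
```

g(176, 185) -> g(185, 176) -> g(176, 9) -> g(9, 5) -> g(5, 4) -> g(4, 1) -> g(1, 0) -> 1

Answer: 1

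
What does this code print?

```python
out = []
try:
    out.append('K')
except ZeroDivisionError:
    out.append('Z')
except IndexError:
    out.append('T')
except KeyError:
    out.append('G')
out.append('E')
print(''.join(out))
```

Execution trace: 'K' (try body, no exception) → 'E' (after the try/except). Output: KE

Answer: KE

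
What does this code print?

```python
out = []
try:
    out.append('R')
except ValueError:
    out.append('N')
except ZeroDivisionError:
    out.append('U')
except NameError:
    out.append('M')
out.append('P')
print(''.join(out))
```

Execution trace: 'R' (try body, no exception) → 'P' (after the try/except). Output: RP

Answer: RP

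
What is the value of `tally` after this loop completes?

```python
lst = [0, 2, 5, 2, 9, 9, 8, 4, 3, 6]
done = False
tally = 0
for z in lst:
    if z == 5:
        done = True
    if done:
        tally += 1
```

Count elements after first 5 in [0, 2, 5, 2, 9, 9, 8, 4, 3, 6]
`tally` takes the values: 0 → 1 → 2 → 3 → 4 → 5 → 6 → 7 → 8

Answer: 8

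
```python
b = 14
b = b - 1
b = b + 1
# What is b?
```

Trace:
`b = 14` → b = 14
`b = b - 1` → b = 13
`b = b + 1` → b = 14
So b = 14

Answer: 14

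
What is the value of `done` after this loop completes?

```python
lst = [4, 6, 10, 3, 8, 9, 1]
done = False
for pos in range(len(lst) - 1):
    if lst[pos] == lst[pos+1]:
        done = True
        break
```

Check consecutive duplicates in [4, 6, 10, 3, 8, 9, 1]
`done` takes the values: False

Answer: False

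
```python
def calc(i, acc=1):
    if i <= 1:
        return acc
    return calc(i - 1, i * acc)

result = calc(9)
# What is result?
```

Accumulator trace (n, acc): (9, 1) -> (8, 9) -> (7, 72) -> (6, 504) -> (5, 3024) -> (4, 15120) -> (3, 60480) -> (2, 181440) -> (1, 362880) -> return 362880

Answer: 362880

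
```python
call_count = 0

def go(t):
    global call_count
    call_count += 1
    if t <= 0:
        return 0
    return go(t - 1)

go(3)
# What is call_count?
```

Linear recursion stepping by 1: 4 calls from t=3 down to ≤0.

Answer: 4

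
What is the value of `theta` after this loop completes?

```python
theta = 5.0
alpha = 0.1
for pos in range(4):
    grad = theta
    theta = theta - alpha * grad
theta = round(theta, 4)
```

Gradient descent: w = 5.0 * (1 - 0.1)^4
`theta` takes the values: 5.0 → 4.5 → 4.05 → 3.645 → 3.2805

Answer: 3.2805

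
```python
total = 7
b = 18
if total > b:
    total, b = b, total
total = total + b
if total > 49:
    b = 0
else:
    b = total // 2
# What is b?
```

Trace:
`total = 7` → total = 7
`b = 18` → b = 18
`if total > b: ...` → total > b is False → no variable changes
`total = total + b` → total = 25
`if total > 49: ...` → total > 49 is False, take else branch → b = 12
So b = 12

Answer: 12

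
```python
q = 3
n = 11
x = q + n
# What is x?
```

Trace:
`q = 3` → q = 3
`n = 11` → n = 11
`x = q + n` → x = 14
So x = 14

Answer: 14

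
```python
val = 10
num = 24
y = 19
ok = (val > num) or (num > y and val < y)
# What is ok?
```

Trace:
`val = 10` → val = 10
`num = 24` → num = 24
`y = 19` → y = 19
`ok = (val > num) or (num > y and val < y)` → ok = True
So ok = True

Answer: True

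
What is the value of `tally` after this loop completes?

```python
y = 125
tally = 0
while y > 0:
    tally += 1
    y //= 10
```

Count digits by repeated division by 10
`tally` takes the values: 0 → 1 → 2 → 3

Answer: 3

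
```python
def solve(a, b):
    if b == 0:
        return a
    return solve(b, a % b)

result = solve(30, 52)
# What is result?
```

solve(30, 52) -> solve(52, 30) -> solve(30, 22) -> solve(22, 8) -> solve(8, 6) -> solve(6, 2) -> solve(2, 0) -> 2

Answer: 2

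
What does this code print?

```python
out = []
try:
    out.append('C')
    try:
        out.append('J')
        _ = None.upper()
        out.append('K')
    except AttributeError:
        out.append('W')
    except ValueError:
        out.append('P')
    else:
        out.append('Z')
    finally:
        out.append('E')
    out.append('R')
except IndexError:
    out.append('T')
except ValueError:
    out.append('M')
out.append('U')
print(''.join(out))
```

Execution trace: 'C' (try body) → 'J' (inner try body) → 'W' (inner except AttributeError) → 'E' (inner finally) → 'R' (try body, no exception) → 'U' (after the try/except). Output: CJWERU

Answer: CJWERU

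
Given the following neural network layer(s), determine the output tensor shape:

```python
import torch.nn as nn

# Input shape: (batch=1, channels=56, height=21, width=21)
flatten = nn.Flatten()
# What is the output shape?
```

Input: (1, 56, 21, 21) -> Output: (1, 24696)

Answer: (1, 24696)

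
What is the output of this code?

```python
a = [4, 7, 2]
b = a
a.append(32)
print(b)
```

Key concept: basic list aliasing.
Step by step:
`a = [4, 7, 2]` → a = [4, 7, 2]
`b = a` → b = [4, 7, 2] (same object as a)
`a.append(32)` → a = [4, 7, 2, 32] (same object as b); b = [4, 7, 2, 32] (same object as a)
`print(b)` → prints [4, 7, 2, 32]

Answer: [4, 7, 2, 32]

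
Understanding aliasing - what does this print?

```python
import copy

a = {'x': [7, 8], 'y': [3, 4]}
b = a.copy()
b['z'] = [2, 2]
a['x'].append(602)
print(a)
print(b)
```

Key concept: shallow copy of dict with mutable values.
Step by step:
`a = {'x': [7, 8], 'y': [3, 4]}` → a = {'x': [7, 8], 'y': [3, 4]}
`b = a.copy()` → b = {'x': [7, 8], 'y': [3, 4]}
`b['z'] = [2, 2]` → b = {'x': [7, 8], 'y': [3, 4], 'z': [2, 2]}
`a['x'].append(602)` → a = {'x': [7, 8, 602], 'y': [3, 4]}; b = {'x': [7, 8, 602], 'y': [3, 4], 'z': [2, 2]}
`print(a)` → prints {'x': [7, 8, 602], 'y': [3, 4]}
`print(b)` → prints {'x': [7, 8, 602], 'y': [3, 4], 'z': [2, 2]}

Answer:
{'x': [7, 8, 602], 'y': [3, 4]}
{'x': [7, 8, 602], 'y': [3, 4], 'z': [2, 2]}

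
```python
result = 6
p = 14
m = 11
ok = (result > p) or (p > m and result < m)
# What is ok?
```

Trace:
`result = 6` → result = 6
`p = 14` → p = 14
`m = 11` → m = 11
`ok = (result > p) or (p > m and result < m)` → ok = True
So ok = True

Answer: True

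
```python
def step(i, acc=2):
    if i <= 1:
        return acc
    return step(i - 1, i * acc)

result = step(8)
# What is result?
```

Accumulator trace (n, acc): (8, 2) -> (7, 16) -> (6, 112) -> (5, 672) -> (4, 3360) -> (3, 13440) -> (2, 40320) -> (1, 80640) -> return 80640

Answer: 80640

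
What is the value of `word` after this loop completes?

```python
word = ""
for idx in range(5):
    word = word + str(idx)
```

Concatenate digits 0 to 4
`word` takes the values: "" → "0" → "01" → "012" → "0123" → "01234"

Answer: "01234"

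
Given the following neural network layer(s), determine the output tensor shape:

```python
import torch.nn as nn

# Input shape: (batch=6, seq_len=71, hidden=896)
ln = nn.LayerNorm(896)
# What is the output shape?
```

Input: (6, 71, 896) -> Output: (6, 71, 896)

Answer: (6, 71, 896)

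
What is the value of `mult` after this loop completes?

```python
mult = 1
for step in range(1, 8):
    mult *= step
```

7! = 5040
`mult` takes the values: 1 → 2 → 6 → 24 → 120 → 720 → 5040

Answer: 5040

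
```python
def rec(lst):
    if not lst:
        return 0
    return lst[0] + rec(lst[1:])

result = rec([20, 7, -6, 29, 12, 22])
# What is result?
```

20 + 7 + (-6) + 29 + 12 + 22 + 0 = 84

Answer: 84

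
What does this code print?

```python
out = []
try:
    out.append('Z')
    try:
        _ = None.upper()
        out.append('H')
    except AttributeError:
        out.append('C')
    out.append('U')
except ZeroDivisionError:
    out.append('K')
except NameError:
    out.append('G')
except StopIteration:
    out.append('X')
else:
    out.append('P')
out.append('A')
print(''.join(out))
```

Execution trace: 'Z' (try body) → 'C' (inner except AttributeError) → 'U' (try body, no exception) → 'P' (else) → 'A' (after the try/except). Output: ZCUPA

Answer: ZCUPA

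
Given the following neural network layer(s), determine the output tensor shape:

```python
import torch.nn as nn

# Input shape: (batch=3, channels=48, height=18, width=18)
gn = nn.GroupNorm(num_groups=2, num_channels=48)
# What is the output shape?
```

Input: (3, 48, 18, 18) -> Output: (3, 48, 18, 18)

Answer: (3, 48, 18, 18)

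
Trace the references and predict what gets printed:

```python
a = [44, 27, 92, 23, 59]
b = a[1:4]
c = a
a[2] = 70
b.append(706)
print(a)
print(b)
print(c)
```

Key concept: slice vs alias.
Step by step:
`a = [44, 27, 92, 23, 59]` → a = [44, 27, 92, 23, 59]
`b = a[1:4]` → b = [27, 92, 23]
`c = a` → c = [44, 27, 92, 23, 59] (same object as a)
`a[2] = 70` → a = [44, 27, 70, 23, 59] (same object as c); c = [44, 27, 70, 23, 59] (same object as a)
`b.append(706)` → b = [27, 92, 23, 706]
`print(a)` → prints [44, 27, 70, 23, 59]
`print(b)` → prints [27, 92, 23, 706]
`print(c)` → prints [44, 27, 70, 23, 59]

Answer:
[44, 27, 70, 23, 59]
[27, 92, 23, 706]
[44, 27, 70, 23, 59]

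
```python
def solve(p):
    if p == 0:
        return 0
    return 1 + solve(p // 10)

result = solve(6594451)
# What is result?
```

Count of digits of 6594451: 7

Answer: 7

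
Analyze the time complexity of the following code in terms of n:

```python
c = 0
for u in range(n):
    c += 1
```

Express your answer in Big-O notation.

Each loop level contributes: n. Multiplying the contributions gives O(n).

Answer: O(n)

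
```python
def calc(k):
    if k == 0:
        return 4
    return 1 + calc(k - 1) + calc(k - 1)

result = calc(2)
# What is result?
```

calc(k) = 1 + 2·calc(k-1), calc(0)=4. Closed form: (4+1)·2^2 - 1 = 19.

Answer: 19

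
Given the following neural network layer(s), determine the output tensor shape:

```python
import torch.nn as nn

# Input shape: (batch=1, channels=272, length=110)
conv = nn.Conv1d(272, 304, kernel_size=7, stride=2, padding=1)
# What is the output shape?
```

Input: (1, 272, 110) -> Output: (1, 304, 53)

Answer: (1, 304, 53)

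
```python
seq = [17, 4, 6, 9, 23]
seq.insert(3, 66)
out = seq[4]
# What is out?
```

Trace:
`seq = [17, 4, 6, 9, 23]` → seq = [17, 4, 6, 9, 23]
`seq.insert(3, 66)` → seq = [17, 4, 6, 66, 9, 23]
`out = seq[4]` → out = 9
So out = 9

Answer: 9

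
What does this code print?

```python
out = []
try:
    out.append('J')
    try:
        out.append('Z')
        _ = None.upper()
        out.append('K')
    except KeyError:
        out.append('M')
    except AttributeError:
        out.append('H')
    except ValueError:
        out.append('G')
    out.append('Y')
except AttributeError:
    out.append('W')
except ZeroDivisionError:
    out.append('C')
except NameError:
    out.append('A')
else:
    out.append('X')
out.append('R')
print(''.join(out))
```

Execution trace: 'J' (try body) → 'Z' (inner try body) → 'H' (inner except AttributeError) → 'Y' (try body, no exception) → 'X' (else) → 'R' (after the try/except). Output: JZHYXR

Answer: JZHYXR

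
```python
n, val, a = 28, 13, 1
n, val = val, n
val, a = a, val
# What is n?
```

Trace:
`n, val, a = 28, 13, 1` → n = 28; val = 13; a = 1
`n, val = val, n` → n = 13; val = 28
`val, a = a, val` → val = 1; a = 28
So n = 13

Answer: 13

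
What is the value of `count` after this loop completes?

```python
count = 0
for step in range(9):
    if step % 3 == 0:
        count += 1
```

Count numbers divisible by 3 in range(9)
`count` takes the values: 0 → 1 → 2 → 3

Answer: 3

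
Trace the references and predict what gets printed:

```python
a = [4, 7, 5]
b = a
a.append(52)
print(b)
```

Key concept: basic list aliasing.
Step by step:
`a = [4, 7, 5]` → a = [4, 7, 5]
`b = a` → b = [4, 7, 5] (same object as a)
`a.append(52)` → a = [4, 7, 5, 52] (same object as b); b = [4, 7, 5, 52] (same object as a)
`print(b)` → prints [4, 7, 5, 52]

Answer: [4, 7, 5, 52]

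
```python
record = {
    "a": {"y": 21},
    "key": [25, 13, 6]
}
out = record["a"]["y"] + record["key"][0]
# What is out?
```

Trace:
`record = { ...` → record = {'a': {'y': 21}, 'key': [25, 13, 6]}
`out = record["a"]["y"] + record["key"][0]` → out = 46
So out = 46

Answer: 46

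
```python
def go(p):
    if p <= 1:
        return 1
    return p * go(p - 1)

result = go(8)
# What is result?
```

go(8) = 8 * 7 * 6 * 5 * 4 * 3 * 2 * 1 = 40320

Answer: 40320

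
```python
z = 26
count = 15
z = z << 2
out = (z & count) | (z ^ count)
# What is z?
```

Trace:
`z = 26` → z = 26
`count = 15` → count = 15
`z = z << 2` → z = 104
`out = (z & count) | (z ^ count)` → out = 111
So z = 104

Answer: 104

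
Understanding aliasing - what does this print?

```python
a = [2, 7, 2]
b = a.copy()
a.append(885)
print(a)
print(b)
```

Key concept: list.copy() creates independent copy.
Step by step:
`a = [2, 7, 2]` → a = [2, 7, 2]
`b = a.copy()` → b = [2, 7, 2]
`a.append(885)` → a = [2, 7, 2, 885]
`print(a)` → prints [2, 7, 2, 885]
`print(b)` → prints [2, 7, 2]

Answer:
[2, 7, 2, 885]
[2, 7, 2]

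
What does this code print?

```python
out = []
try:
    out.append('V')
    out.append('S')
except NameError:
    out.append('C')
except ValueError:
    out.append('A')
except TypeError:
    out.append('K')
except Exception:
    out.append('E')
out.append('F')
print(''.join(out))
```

Execution trace: 'V' (try body) → 'S' (try body, no exception) → 'F' (after the try/except). Output: VSF

Answer: VSF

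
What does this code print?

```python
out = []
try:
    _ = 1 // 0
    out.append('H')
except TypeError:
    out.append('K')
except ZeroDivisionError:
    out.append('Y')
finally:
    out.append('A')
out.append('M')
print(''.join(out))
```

Execution trace: 'Y' (except ZeroDivisionError) → 'A' (finally) → 'M' (after the try/except). Output: YAM

Answer: YAM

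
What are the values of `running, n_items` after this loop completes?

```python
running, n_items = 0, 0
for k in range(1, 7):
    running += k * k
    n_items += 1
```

Sum of squares and count
`running, n_items` takes the values: (0, 0) → (1, 0) → (1, 1) → (5, 1) → (5, 2) → (14, 2) → (14, 3) → (30, 3) → (30, 4) → (55, 4) → (55, 5) → (91, 5) → (91, 6)

Answer: 91, 6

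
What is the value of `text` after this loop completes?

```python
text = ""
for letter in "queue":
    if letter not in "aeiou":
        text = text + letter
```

Remove vowels from 'queue'
`text` takes the values: "" → "q"

Answer: "q"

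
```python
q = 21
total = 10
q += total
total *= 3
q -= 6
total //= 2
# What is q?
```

Trace:
`q = 21` → q = 21
`total = 10` → total = 10
`q += total` → q = 31
`total *= 3` → total = 30
`q -= 6` → q = 25
`total //= 2` → total = 15
So q = 25

Answer: 25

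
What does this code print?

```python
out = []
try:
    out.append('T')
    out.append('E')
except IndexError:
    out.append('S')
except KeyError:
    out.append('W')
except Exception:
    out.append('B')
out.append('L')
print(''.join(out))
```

Execution trace: 'T' (try body) → 'E' (try body, no exception) → 'L' (after the try/except). Output: TEL

Answer: TEL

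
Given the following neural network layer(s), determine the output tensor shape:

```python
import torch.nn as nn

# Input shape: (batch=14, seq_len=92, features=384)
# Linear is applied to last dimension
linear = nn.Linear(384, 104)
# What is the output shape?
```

Input: (14, 92, 384) -> Output: (14, 92, 104)

Answer: (14, 92, 104)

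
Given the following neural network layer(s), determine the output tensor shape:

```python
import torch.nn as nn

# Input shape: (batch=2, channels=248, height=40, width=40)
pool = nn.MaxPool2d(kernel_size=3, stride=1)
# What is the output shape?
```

Input: (2, 248, 40, 40) -> Output: (2, 248, 38, 38)

Answer: (2, 248, 38, 38)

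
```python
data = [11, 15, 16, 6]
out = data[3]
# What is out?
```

Trace:
`data = [11, 15, 16, 6]` → data = [11, 15, 16, 6]
`out = data[3]` → out = 6
So out = 6

Answer: 6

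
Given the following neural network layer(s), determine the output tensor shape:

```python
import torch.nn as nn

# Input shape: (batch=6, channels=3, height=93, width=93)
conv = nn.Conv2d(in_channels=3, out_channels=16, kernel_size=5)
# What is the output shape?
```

Input: (6, 3, 93, 93) -> Output: (6, 16, 89, 89)

Answer: (6, 16, 89, 89)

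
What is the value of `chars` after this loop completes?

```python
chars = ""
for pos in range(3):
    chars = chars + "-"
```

Repeat '-' 3 times
`chars` takes the values: "" → "-" → "--" → "---"

Answer: "---"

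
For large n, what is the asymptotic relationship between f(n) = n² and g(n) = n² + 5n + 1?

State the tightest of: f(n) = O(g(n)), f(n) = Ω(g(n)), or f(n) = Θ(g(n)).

n² vs n² + 5n + 1: f(n) = Θ(g(n)) — they are asymptotically equivalent (lower-order terms are dominated).

Answer: f(n) = Θ(g(n)) — they are asymptotically equivalent (lower-order terms are dominated).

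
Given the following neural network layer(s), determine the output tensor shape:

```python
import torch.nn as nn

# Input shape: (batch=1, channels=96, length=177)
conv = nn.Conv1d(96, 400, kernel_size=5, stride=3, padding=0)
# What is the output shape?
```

Input: (1, 96, 177) -> Output: (1, 400, 58)

Answer: (1, 400, 58)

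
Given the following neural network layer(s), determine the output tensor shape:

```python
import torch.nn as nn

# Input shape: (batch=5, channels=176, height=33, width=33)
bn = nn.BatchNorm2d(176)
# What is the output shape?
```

Input: (5, 176, 33, 33) -> Output: (5, 176, 33, 33)

Answer: (5, 176, 33, 33)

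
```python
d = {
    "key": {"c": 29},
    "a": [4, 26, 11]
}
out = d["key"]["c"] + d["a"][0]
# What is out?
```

Trace:
`d = { ...` → d = {'key': {'c': 29}, 'a': [4, 26, 11]}
`out = d["key"]["c"] + d["a"][0]` → out = 33
So out = 33

Answer: 33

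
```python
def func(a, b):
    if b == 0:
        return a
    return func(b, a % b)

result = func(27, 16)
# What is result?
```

func(27, 16) -> func(16, 11) -> func(11, 5) -> func(5, 1) -> func(1, 0) -> 1

Answer: 1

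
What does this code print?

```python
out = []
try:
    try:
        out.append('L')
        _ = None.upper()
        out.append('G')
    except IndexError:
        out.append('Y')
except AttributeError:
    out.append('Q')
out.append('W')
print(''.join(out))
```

Execution trace: 'L' (try body) → 'Q' (outer except AttributeError) → 'W' (after the try/except). Output: LQW

Answer: LQW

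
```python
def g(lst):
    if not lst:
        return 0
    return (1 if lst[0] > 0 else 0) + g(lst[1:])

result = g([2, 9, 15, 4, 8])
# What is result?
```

Count of positive elements in [2, 9, 15, 4, 8] = 5

Answer: 5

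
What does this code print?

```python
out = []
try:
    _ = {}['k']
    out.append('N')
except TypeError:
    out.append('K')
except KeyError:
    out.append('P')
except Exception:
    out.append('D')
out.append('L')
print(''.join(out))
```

Execution trace: 'P' (except KeyError) → 'L' (after the try/except). Output: PL

Answer: PL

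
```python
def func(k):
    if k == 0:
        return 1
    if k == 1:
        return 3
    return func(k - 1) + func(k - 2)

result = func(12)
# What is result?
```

Build up from base cases: func(0)=1, func(1)=3, func(2)=4, func(3)=7, func(4)=11, func(5)=18, func(6)=29, ..., func(12)=521

Answer: 521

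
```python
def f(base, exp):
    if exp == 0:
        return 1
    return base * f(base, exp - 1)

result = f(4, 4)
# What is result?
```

f(4, 4) = 4 * 4 * 4 * 4 = 256

Answer: 256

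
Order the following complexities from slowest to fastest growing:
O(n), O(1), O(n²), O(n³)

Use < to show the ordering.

Ordered by growth rate: O(1) < O(n) < O(n²) < O(n³)

Answer: O(1) < O(n) < O(n²) < O(n³)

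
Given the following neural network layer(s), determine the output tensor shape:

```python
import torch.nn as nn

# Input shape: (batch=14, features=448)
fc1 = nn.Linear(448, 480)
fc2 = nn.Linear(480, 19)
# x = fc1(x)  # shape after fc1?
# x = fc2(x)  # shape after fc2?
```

Input: (14, 448) -> after fc1: (14, 480) -> Output: (14, 19)

Answer: (14, 19)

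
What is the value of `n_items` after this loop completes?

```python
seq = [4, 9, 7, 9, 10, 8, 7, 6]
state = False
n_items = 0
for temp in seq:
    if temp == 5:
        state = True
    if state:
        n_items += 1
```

Count elements after first 5 in [4, 9, 7, 9, 10, 8, 7, 6]
`n_items` takes the values: 0

Answer: 0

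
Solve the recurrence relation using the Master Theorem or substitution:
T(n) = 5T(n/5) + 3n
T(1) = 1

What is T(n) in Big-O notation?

By Master Theorem: a=5, b=5, f(n)=3n. Since log_5(5) = 1 and f(n) = Θ(n^1), Case 2 applies. T(n) = O(n log n).

Answer: O(n log n)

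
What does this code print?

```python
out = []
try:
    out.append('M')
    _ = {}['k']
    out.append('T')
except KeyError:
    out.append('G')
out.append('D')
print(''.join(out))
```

Execution trace: 'M' (try body) → 'G' (except KeyError) → 'D' (after the try/except). Output: MGD

Answer: MGD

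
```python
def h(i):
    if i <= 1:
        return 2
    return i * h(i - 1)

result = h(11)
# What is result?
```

h(11) = 11 * 10 * 9 * 8 * 7 * 6 * 5 * 4 * 3 * 2 * 2 = 79833600

Answer: 79833600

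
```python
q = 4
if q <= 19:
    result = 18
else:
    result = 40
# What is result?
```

Trace:
`q = 4` → q = 4
`if q <= 19: ...` → q <= 19 is True → result = 18
So result = 18

Answer: 18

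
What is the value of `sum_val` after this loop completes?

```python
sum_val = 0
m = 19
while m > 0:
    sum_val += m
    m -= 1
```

Sum 19 down to 1
`sum_val` takes the values: 0 → 19 → 37 → 54 → 70 → 85 → 99 → 112 → 124 → 135 → 145 → 154 → 162 → 169 → 175 → 180 → 184 → 187 → 189 → 190

Answer: 190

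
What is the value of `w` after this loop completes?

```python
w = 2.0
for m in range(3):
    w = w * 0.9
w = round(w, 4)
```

Exponential decay: 2.0 * 0.9^3
`w` takes the values: 2.0 → 1.8 → 1.62 → 1.458

Answer: 1.458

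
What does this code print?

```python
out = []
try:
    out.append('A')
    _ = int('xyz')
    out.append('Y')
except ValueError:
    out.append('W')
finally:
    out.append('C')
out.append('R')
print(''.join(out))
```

Execution trace: 'A' (try body) → 'W' (except ValueError) → 'C' (finally) → 'R' (after the try/except). Output: AWCR

Answer: AWCR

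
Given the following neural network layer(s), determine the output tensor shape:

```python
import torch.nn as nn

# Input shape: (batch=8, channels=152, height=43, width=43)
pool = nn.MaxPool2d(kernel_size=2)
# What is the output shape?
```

Input: (8, 152, 43, 43) -> Output: (8, 152, 21, 21)

Answer: (8, 152, 21, 21)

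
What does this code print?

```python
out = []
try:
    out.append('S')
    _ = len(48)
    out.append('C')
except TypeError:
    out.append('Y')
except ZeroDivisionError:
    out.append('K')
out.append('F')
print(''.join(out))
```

Execution trace: 'S' (try body) → 'Y' (except TypeError) → 'F' (after the try/except). Output: SYF

Answer: SYF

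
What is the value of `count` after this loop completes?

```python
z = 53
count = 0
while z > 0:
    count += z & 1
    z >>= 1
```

Count set bits in 53 (binary: 0b110101)
`count` takes the values: 0 → 1 → 2 → 3 → 4

Answer: 4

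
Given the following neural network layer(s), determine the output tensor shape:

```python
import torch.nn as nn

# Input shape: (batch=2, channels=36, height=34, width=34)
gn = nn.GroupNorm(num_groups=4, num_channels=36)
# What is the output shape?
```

Input: (2, 36, 34, 34) -> Output: (2, 36, 34, 34)

Answer: (2, 36, 34, 34)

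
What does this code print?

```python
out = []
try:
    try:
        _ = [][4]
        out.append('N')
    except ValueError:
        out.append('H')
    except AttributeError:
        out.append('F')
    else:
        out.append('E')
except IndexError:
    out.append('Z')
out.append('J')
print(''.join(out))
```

Execution trace: 'Z' (outer except IndexError) → 'J' (after the try/except). Output: ZJ

Answer: ZJ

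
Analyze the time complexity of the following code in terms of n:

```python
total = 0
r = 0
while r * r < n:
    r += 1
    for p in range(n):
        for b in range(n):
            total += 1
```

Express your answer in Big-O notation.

Each loop level contributes: √n × n × n. Multiplying the contributions gives O(n^2√n).

Answer: O(n^2√n)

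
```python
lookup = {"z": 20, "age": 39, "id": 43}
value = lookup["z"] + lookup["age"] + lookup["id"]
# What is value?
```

Trace:
`lookup = {"z": 20, "age": 39, "id": 43}` → lookup = {'z': 20, 'age': 39, 'id': 43}
`value = lookup["z"] + lookup["age"] + lookup["id"]` → value = 102
So value = 102

Answer: 102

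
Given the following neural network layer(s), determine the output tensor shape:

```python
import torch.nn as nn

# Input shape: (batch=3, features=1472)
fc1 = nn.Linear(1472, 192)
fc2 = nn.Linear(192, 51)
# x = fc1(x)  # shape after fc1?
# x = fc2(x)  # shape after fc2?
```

Input: (3, 1472) -> after fc1: (3, 192) -> Output: (3, 51)

Answer: (3, 51)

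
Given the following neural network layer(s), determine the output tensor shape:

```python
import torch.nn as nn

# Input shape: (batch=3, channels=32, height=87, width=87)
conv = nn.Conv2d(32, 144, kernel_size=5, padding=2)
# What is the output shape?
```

Input: (3, 32, 87, 87) -> Output: (3, 144, 87, 87)

Answer: (3, 144, 87, 87)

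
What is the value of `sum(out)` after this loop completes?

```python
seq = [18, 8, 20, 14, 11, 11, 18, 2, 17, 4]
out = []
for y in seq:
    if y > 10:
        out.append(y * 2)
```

Sum of doubled values > 10
`out` takes the values: [] → [36] → [36, 40] → [36, 40, 28] → [36, 40, 28, 22] → [36, 40, 28, 22, 22] → [36, 40, 28, 22, 22, 36] → [36, 40, 28, 22, 22, 36, 34]
So `sum(out)` = 218

Answer: 218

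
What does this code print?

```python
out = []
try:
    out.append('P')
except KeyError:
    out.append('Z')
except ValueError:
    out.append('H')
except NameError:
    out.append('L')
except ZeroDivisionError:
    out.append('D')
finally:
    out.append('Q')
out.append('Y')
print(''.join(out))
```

Execution trace: 'P' (try body, no exception) → 'Q' (finally) → 'Y' (after the try/except). Output: PQY

Answer: PQY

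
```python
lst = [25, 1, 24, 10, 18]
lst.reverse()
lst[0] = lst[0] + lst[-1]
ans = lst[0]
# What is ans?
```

Trace:
`lst = [25, 1, 24, 10, 18]` → lst = [25, 1, 24, 10, 18]
`lst.reverse()` → lst = [18, 10, 24, 1, 25]
`lst[0] = lst[0] + lst[-1]` → lst = [43, 10, 24, 1, 25]
`ans = lst[0]` → ans = 43
So ans = 43

Answer: 43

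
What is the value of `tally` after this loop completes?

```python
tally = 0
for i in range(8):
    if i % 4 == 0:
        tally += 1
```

Count numbers divisible by 4 in range(8)
`tally` takes the values: 0 → 1 → 2

Answer: 2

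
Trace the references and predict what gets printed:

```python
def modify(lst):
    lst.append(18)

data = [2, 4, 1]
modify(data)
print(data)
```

Key concept: function modifies passed list.
Step by step:
`data = [2, 4, 1]` → data = [2, 4, 1]
`modify(data)` → data = [2, 4, 1, 18]
`print(data)` → prints [2, 4, 1, 18]

Answer: [2, 4, 1, 18]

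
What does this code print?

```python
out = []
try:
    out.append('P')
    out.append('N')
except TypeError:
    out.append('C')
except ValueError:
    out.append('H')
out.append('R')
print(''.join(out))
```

Execution trace: 'P' (try body) → 'N' (try body, no exception) → 'R' (after the try/except). Output: PNR

Answer: PNR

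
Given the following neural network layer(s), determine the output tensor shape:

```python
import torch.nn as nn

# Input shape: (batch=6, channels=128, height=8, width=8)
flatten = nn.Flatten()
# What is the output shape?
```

Input: (6, 128, 8, 8) -> Output: (6, 8192)

Answer: (6, 8192)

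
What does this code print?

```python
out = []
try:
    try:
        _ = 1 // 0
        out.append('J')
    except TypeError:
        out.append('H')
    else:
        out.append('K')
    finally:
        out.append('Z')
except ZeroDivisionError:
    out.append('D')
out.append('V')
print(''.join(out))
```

Execution trace: 'Z' (finally) → 'D' (outer except ZeroDivisionError) → 'V' (after the try/except). Output: ZDV

Answer: ZDV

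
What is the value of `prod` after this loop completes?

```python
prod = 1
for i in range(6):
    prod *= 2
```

2^6 = 64
`prod` takes the values: 1 → 2 → 4 → 8 → 16 → 32 → 64

Answer: 64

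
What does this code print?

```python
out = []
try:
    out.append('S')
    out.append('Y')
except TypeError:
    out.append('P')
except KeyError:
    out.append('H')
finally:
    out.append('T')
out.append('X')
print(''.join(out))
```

Execution trace: 'S' (try body) → 'Y' (try body, no exception) → 'T' (finally) → 'X' (after the try/except). Output: SYTX

Answer: SYTX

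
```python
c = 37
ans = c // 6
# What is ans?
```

Trace:
`c = 37` → c = 37
`ans = c // 6` → ans = 6
So ans = 6

Answer: 6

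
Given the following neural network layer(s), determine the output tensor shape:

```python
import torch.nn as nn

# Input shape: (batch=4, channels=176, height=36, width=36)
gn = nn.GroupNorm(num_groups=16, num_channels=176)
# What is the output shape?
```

Input: (4, 176, 36, 36) -> Output: (4, 176, 36, 36)

Answer: (4, 176, 36, 36)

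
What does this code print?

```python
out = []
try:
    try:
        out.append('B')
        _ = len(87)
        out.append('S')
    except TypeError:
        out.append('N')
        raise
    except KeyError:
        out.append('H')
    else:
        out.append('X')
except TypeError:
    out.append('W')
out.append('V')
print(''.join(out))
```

Execution trace: 'B' (inner try body) → 'N' (inner except TypeError) → 'W' (outer except TypeError) → 'V' (after the try/except). Output: BNWV

Answer: BNWV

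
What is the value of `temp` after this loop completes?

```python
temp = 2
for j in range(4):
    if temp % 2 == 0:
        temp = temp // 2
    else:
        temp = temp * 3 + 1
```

Collatz-style transformation from 2
`temp` takes the values: 2 → 1 → 4 → 2 → 1

Answer: 1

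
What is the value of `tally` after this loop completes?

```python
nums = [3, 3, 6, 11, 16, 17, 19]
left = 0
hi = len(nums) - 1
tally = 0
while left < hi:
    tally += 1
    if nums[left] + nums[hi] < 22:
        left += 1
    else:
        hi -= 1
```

Steps to find pair summing to 22
`tally` takes the values: 0 → 1 → 2 → 3 → 4 → 5 → 6

Answer: 6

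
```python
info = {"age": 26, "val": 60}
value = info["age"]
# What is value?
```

Trace:
`info = {"age": 26, "val": 60}` → info = {'age': 26, 'val': 60}
`value = info["age"]` → value = 26
So value = 26

Answer: 26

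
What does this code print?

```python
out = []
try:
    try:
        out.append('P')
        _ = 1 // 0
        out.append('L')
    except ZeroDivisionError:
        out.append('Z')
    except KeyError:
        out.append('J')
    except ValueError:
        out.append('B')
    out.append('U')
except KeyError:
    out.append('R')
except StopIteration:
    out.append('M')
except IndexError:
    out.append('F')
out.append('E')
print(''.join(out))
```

Execution trace: 'P' (inner try body) → 'Z' (inner except ZeroDivisionError) → 'U' (try body, no exception) → 'E' (after the try/except). Output: PZUE

Answer: PZUE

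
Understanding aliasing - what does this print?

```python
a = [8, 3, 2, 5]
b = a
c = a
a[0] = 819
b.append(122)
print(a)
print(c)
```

Key concept: multiple aliases.
Step by step:
`a = [8, 3, 2, 5]` → a = [8, 3, 2, 5]
`b = a` → b = [8, 3, 2, 5] (same object as a)
`c = a` → c = [8, 3, 2, 5] (same object as a, b)
`a[0] = 819` → a = [819, 3, 2, 5] (same object as b, c); b = [819, 3, 2, 5] (same object as a, c); c = [819, 3, 2, 5] (same object as a, b)
`b.append(122)` → a = [819, 3, 2, 5, 122] (same object as b, c); b = [819, 3, 2, 5, 122] (same object as a, c); c = [819, 3, 2, 5, 122] (same object as a, b)
`print(a)` → prints [819, 3, 2, 5, 122]
`print(c)` → prints [819, 3, 2, 5, 122]

Answer:
[819, 3, 2, 5, 122]
[819, 3, 2, 5, 122]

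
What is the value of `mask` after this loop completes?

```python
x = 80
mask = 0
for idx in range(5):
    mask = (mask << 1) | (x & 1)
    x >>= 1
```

Reverse lowest 5 bits of 80
`mask` takes the values: 0 → 1

Answer: 1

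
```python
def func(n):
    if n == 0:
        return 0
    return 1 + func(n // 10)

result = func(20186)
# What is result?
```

Count of digits of 20186: 5

Answer: 5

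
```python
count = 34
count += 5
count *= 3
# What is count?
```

Trace:
`count = 34` → count = 34
`count += 5` → count = 39
`count *= 3` → count = 117
So count = 117

Answer: 117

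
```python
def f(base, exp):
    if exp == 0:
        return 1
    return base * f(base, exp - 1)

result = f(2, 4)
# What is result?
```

f(2, 4) = 2 * 2 * 2 * 2 = 16

Answer: 16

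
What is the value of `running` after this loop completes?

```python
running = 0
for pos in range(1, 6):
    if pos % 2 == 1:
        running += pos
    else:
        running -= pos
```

Add odd, subtract even
`running` takes the values: 0 → 1 → -1 → 2 → -2 → 3

Answer: 3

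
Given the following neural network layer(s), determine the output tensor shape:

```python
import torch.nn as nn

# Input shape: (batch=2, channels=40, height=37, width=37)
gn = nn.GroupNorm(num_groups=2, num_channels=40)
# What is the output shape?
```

Input: (2, 40, 37, 37) -> Output: (2, 40, 37, 37)

Answer: (2, 40, 37, 37)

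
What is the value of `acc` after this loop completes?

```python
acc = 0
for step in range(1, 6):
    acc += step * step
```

Sum of squares 1² to 5² = 55
`acc` takes the values: 0 → 1 → 5 → 14 → 30 → 55

Answer: 55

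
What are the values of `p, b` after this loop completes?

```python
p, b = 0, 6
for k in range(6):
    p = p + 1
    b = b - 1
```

p goes 0→6, b goes 6→0
`p, b` takes the values: (0, 6) → (1, 6) → (1, 5) → (2, 5) → (2, 4) → (3, 4) → (3, 3) → (4, 3) → (4, 2) → (5, 2) → (5, 1) → (6, 1) → (6, 0)

Answer: 6, 0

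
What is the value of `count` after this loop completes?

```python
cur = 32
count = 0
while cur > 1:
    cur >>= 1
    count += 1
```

Count right shifts until 1
`count` takes the values: 0 → 1 → 2 → 3 → 4 → 5

Answer: 5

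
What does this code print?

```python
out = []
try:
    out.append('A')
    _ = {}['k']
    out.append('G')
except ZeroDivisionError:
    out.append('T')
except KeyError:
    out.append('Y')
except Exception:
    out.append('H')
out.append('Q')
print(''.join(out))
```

Execution trace: 'A' (try body) → 'Y' (except KeyError) → 'Q' (after the try/except). Output: AYQ

Answer: AYQ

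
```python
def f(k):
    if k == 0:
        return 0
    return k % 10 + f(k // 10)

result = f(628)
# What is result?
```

Sum of digits of 628: 8 + 2 + 6 = 16

Answer: 16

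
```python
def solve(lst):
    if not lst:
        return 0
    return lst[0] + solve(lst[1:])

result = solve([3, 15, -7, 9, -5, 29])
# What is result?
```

3 + 15 + (-7) + 9 + (-5) + 29 + 0 = 44

Answer: 44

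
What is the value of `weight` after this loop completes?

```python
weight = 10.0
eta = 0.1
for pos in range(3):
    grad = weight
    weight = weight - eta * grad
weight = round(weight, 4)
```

Gradient descent: w = 10.0 * (1 - 0.1)^3
`weight` takes the values: 10.0 → 9.0 → 8.1 → 7.29

Answer: 7.29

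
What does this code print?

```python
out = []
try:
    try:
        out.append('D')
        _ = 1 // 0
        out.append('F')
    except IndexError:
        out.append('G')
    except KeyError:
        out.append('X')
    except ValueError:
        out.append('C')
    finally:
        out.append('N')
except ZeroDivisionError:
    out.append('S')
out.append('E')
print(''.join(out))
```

Execution trace: 'D' (try body) → 'N' (finally) → 'S' (outer except ZeroDivisionError) → 'E' (after the try/except). Output: DNSE

Answer: DNSE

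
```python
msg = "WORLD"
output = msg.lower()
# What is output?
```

Trace:
`msg = "WORLD"` → msg = 'WORLD'
`output = msg.lower()` → output = 'world'
So output = 'world'

Answer: 'world'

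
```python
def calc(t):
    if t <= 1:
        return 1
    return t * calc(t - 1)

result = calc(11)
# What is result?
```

calc(11) = 11 * 10 * 9 * 8 * 7 * 6 * 5 * 4 * 3 * 2 * 1 = 39916800

Answer: 39916800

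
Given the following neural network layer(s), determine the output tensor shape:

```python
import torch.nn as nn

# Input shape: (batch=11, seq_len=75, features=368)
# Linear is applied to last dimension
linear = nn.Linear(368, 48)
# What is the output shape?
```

Input: (11, 75, 368) -> Output: (11, 75, 48)

Answer: (11, 75, 48)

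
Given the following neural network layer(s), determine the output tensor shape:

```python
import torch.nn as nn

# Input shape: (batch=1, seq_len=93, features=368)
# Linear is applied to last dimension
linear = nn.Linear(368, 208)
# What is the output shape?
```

Input: (1, 93, 368) -> Output: (1, 93, 208)

Answer: (1, 93, 208)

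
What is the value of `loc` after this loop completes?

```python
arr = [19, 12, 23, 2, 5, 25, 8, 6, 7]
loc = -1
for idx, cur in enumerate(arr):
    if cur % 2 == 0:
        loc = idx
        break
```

First even number index in [19, 12, 23, 2, 5, 25, 8, 6, 7]
`loc` takes the values: -1 → 1

Answer: 1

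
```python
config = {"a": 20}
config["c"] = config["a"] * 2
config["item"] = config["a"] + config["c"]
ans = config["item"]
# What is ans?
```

Trace:
`config = {"a": 20}` → config = {'a': 20}
`config["c"] = config["a"] * 2` → config = {'a': 20, 'c': 40}
`config["item"] = config["a"] + config["c"]` → config = {'a': 20, 'c': 40, 'item': 60}
`ans = config["item"]` → ans = 60
So ans = 60

Answer: 60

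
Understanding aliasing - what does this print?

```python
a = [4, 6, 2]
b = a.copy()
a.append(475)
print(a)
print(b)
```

Key concept: list.copy() creates independent copy.
Step by step:
`a = [4, 6, 2]` → a = [4, 6, 2]
`b = a.copy()` → b = [4, 6, 2]
`a.append(475)` → a = [4, 6, 2, 475]
`print(a)` → prints [4, 6, 2, 475]
`print(b)` → prints [4, 6, 2]

Answer:
[4, 6, 2, 475]
[4, 6, 2]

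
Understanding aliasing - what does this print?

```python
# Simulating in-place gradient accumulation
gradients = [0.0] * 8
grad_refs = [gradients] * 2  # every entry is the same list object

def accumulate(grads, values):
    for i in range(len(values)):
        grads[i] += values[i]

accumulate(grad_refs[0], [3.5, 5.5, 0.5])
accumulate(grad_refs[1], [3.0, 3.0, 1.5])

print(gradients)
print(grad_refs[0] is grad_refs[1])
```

Key concept: gradient accumulation aliasing.
Step by step:
`gradients = [0.0] * 8` → gradients = [0.0, 0.0, 0.0, 0.0, 0.0, 0.0, 0.0, 0.0]
`grad_refs = [gradients] * 2` → grad_refs = [[0.0, 0.0, 0.0, 0.0, 0.0, 0.0, 0.0, 0.0], [0.0, 0.0, 0.0, 0.0, 0.0, 0.0, 0.0, 0.0]]
`accumulate(grad_refs[0], [3.5, 5.5, 0.5])` → gradients = [3.5, 5.5, 0.5, 0.0, 0.0, 0.0, 0.0, 0.0]; grad_refs = [[3.5, 5.5, 0.5, 0.0, 0.0, 0.0, 0.0, 0.0], [3.5, 5.5, 0.5, 0.0, 0.0, 0.0, 0.0, 0.0]]
`accumulate(grad_refs[1], [3.0, 3.0, 1.5])` → gradients = [6.5, 8.5, 2.0, 0.0, 0.0, 0.0, 0.0, 0.0]; grad_refs = [[6.5, 8.5, 2.0, 0.0, 0.0, 0.0, 0.0, 0.0], [6.5, 8.5, 2.0, 0.0, 0.0, 0.0, 0.0, 0.0]]
`print(gradients)` → prints [6.5, 8.5, 2.0, 0.0, 0.0, 0.0, 0.0, 0.0]
`print(grad_refs[0] is grad_refs[1])` → prints True

Answer:
[6.5, 8.5, 2.0, 0.0, 0.0, 0.0, 0.0, 0.0]
True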